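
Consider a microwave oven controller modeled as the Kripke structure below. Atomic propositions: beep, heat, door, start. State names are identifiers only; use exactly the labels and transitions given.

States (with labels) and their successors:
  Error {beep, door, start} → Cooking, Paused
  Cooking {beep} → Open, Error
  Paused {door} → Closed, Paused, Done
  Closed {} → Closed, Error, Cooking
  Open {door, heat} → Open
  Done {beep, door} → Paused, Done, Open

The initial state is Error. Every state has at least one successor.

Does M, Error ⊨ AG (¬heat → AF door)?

States satisfying ¬heat → AF door: {Error, Cooking, Paused, Open, Done}.
States satisfying AG (¬heat → AF door): {Open}.
Closed is reachable from Error and violates ¬heat → AF door, so AG fails at Error.
Error ∉ Sat(AG (¬heat → AF door)).

Violated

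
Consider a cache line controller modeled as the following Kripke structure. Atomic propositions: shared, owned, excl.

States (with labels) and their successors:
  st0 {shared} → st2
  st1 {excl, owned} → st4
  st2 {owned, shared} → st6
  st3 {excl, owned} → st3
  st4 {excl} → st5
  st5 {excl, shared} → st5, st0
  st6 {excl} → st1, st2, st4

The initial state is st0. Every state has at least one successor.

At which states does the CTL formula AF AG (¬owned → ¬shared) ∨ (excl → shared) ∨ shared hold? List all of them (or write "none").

States satisfying AG (¬owned → ¬shared): {st3}.
States satisfying AF AG (¬owned → ¬shared): {st3}.
States satisfying excl → shared: {st0, st2, st5}.
States satisfying (excl → shared) ∨ shared: {st0, st2, st5}.
States satisfying AF AG (¬owned → ¬shared) ∨ (excl → shared) ∨ shared: {st0, st2, st3, st5}.

{st0, st2, st3, st5}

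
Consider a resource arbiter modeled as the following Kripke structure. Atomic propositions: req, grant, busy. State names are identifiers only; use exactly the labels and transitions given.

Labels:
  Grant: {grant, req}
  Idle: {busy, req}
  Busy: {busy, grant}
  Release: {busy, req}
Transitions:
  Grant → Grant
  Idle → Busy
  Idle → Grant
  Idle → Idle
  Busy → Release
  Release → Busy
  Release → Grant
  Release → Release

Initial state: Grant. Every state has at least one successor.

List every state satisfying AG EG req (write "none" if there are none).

States satisfying EG req: {Grant, Idle, Release}.
States satisfying AG EG req: {Grant}.

{Grant}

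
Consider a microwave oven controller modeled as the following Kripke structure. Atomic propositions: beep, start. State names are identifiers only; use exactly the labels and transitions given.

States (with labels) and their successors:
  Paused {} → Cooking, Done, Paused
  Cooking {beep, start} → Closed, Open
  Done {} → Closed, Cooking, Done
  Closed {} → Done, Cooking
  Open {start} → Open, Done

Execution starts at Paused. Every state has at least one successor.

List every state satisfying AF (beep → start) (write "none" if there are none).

States satisfying beep → start: {Paused, Cooking, Done, Closed, Open}.
States satisfying AF (beep → start): {Paused, Cooking, Done, Closed, Open}.

{Paused, Cooking, Done, Closed, Open}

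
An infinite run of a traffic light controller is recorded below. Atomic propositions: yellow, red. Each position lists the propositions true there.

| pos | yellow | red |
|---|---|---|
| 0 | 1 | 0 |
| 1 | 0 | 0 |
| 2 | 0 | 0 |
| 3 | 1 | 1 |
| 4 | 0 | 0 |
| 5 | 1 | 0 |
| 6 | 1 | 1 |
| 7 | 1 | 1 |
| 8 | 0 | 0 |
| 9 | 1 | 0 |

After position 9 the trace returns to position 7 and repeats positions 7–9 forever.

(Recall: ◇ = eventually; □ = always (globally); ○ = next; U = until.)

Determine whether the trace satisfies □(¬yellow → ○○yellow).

No

¬yellow → ○○yellow must hold at every position from 0 onward. It fails at position 2, so □(¬yellow → ○○yellow) is false.
Positions where ¬yellow holds: 1, 2, 4, 8.
Check ○○yellow at each: 1→ok, 2→fails, 4→ok, 8→ok.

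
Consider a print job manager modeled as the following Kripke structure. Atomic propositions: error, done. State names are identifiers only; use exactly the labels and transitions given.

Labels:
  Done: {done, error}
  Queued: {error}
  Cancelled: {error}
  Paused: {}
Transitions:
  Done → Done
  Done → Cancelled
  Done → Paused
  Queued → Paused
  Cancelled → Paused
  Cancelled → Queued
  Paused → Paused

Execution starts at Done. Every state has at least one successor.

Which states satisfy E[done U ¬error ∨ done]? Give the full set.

States satisfying done: {Done}.
States satisfying ¬error ∨ done: {Done, Paused}.
States satisfying E[done U ¬error ∨ done]: {Done, Paused}.

{Done, Paused}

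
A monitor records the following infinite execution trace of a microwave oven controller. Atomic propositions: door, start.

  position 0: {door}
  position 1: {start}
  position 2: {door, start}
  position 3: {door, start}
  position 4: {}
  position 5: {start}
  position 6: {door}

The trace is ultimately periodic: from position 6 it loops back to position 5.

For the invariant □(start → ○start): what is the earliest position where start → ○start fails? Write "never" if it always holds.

3

Check start → ○start at each position in order: 0 ✓, 1 ✓, 2 ✓.
At position 3 the labels are {door, start} and the next position 4 has {}, so start → ○start is false there. This is the first violation.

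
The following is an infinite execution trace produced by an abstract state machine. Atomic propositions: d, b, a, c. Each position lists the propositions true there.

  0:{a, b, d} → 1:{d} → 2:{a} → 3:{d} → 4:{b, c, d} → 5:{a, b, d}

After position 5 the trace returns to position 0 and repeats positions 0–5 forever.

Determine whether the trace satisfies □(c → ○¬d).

Violated

c → ○¬d must hold at every position from 0 onward. It fails at position 4, so □(c → ○¬d) is false.
Positions where c holds: 4.
Check ○¬d at each: 4→fails.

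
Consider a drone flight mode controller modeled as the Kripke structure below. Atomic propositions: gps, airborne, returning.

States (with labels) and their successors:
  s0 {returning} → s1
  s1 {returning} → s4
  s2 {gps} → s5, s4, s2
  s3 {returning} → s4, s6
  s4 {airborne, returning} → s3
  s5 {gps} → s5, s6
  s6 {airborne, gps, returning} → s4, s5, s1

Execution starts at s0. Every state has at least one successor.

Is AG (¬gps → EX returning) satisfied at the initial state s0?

States satisfying ¬gps → EX returning: {s0, s1, s2, s3, s4, s5, s6}.
States satisfying AG (¬gps → EX returning): {s0, s1, s2, s3, s4, s5, s6}.
Every state reachable from s0 satisfies ¬gps → EX returning.
s0 ∈ Sat(AG (¬gps → EX returning)).

Satisfied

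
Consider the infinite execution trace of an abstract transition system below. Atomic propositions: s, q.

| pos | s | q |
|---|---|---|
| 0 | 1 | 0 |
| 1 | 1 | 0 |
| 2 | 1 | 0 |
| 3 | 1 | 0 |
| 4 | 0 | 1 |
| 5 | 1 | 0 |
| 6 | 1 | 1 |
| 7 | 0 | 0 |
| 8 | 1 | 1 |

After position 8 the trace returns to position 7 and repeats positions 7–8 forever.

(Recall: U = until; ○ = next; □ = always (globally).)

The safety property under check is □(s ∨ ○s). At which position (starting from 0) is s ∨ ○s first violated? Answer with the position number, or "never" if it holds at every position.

s ∨ ○s holds at every position 0..8, and those are all the positions the trace ever visits, so the invariant □(s ∨ ○s) is never violated.

never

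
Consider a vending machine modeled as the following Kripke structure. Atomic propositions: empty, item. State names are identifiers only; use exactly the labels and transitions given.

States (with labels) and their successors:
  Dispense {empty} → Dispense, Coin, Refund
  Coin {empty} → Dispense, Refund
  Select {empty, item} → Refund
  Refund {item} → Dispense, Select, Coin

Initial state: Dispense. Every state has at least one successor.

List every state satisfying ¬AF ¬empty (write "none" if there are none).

{Dispense, Coin}

States satisfying ¬empty: {Refund}.
States satisfying AF ¬empty: {Select, Refund}.
States satisfying ¬AF ¬empty: {Dispense, Coin}.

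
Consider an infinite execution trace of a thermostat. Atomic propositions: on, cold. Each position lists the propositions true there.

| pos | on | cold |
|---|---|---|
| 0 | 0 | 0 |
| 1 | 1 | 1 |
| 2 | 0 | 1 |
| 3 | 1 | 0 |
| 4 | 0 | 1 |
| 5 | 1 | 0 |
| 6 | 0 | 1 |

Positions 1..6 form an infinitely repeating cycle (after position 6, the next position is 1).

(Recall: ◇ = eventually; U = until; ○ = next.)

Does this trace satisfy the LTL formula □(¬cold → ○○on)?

Does not hold

¬cold → ○○on must hold at every position from 0 onward. It fails at position 0, so □(¬cold → ○○on) is false.
Positions where ¬cold holds: 0, 3, 5.
Check ○○on at each: 0→fails, 3→ok, 5→ok.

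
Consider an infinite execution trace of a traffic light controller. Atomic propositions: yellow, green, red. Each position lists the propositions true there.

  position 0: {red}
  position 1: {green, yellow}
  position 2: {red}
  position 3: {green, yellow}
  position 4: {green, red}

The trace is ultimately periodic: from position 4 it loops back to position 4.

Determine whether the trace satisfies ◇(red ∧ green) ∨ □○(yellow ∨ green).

Satisfied

red ∧ green holds at position 4, which is reachable from 0, so ◇(red ∧ green) holds.
○(yellow ∨ green) must hold at every position from 0 onward. It fails at position 1, so □○(yellow ∨ green) is false.
At position 0: ◇(red ∧ green) is true; □○(yellow ∨ green) is false; so ◇(red ∧ green) ∨ □○(yellow ∨ green) is true.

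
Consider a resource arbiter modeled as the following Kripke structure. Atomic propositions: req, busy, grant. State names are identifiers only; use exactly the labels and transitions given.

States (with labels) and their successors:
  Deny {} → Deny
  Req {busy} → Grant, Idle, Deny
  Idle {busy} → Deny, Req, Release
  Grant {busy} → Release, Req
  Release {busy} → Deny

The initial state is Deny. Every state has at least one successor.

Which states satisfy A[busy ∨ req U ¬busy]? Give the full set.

States satisfying busy ∨ req: {Req, Idle, Grant, Release}.
States satisfying ¬busy: {Deny}.
States satisfying A[busy ∨ req U ¬busy]: {Deny, Release}.

{Deny, Release}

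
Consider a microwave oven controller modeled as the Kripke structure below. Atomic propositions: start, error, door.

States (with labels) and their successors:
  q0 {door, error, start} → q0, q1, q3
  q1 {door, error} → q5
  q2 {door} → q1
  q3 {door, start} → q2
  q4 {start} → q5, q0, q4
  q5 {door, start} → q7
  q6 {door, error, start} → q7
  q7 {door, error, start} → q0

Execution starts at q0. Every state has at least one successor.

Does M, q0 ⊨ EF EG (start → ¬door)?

States satisfying EG (start → ¬door): {q4}.
States satisfying EF EG (start → ¬door): {q4}.
No suitable path/successor from q0 witnesses the formula.
q0 ∉ Sat(EF EG (start → ¬door)).

Does not hold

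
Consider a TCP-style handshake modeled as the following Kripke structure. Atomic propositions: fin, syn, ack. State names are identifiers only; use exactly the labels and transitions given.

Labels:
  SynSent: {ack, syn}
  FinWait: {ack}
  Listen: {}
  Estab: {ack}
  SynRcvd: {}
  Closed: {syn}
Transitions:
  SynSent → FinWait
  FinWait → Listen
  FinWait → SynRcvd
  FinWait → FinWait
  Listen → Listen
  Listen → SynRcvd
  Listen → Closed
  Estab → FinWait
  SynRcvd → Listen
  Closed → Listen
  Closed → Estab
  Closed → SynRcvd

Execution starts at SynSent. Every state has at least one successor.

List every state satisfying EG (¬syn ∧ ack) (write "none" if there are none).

States satisfying ¬syn ∧ ack: {FinWait, Estab}.
States satisfying EG (¬syn ∧ ack): {FinWait, Estab}.

{FinWait, Estab}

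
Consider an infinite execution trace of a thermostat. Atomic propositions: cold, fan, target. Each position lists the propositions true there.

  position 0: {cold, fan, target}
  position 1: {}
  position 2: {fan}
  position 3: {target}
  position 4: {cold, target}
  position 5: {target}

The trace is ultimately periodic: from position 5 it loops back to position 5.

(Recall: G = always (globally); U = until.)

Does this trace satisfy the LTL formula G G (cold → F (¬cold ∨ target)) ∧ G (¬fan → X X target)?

G (cold → F (¬cold ∨ target)) holds at every position 0..5, and those are all positions ever visited, so G G (cold → F (¬cold ∨ target)) holds.
¬fan → X X target holds at every position 0..5, and those are all positions ever visited, so G (¬fan → X X target) holds.
Positions where ¬fan holds: 1, 3, 4, 5.
Check X X target at each: 1→ok, 3→ok, 4→ok, 5→ok.
At position 0: G G (cold → F (¬cold ∨ target)) is true; G (¬fan → X X target) is true; so G G (cold → F (¬cold ∨ target)) ∧ G (¬fan → X X target) is true.

Holds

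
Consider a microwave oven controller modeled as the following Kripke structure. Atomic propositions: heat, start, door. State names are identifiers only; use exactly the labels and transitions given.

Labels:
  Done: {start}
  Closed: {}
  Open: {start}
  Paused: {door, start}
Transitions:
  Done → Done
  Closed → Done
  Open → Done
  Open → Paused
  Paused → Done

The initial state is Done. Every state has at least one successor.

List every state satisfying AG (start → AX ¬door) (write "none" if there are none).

{Done, Closed, Paused}

States satisfying start → AX ¬door: {Done, Closed, Paused}.
States satisfying AG (start → AX ¬door): {Done, Closed, Paused}.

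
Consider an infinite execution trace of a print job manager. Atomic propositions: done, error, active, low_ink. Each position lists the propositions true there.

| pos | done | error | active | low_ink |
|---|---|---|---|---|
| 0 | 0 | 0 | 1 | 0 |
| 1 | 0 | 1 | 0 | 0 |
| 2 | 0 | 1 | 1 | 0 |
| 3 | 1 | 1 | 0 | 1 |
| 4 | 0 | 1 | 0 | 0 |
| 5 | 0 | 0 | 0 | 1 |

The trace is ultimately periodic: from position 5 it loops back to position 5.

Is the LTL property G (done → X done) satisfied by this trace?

Violated

done → X done must hold at every position from 0 onward. It fails at position 3, so G (done → X done) is false.
Positions where done holds: 3.
Check X done at each: 3→fails.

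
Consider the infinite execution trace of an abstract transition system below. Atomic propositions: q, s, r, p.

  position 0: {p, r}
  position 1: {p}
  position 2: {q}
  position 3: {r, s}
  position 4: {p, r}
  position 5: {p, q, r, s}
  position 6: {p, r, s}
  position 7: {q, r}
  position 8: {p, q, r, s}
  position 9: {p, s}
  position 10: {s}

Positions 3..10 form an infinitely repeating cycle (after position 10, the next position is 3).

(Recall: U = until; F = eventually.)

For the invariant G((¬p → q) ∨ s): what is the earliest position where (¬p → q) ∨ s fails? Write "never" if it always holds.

(¬p → q) ∨ s holds at every position 0..10, and those are all the positions the trace ever visits, so the invariant G((¬p → q) ∨ s) is never violated.

never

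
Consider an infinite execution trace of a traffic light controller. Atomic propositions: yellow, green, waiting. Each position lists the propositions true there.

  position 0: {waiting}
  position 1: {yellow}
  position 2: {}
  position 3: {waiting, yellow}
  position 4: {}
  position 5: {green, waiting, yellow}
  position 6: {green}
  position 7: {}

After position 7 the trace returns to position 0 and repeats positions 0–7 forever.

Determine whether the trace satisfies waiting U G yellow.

Does not hold

Walking from position 0: at position 1, G yellow has not yet held and waiting fails, so waiting U G yellow is false.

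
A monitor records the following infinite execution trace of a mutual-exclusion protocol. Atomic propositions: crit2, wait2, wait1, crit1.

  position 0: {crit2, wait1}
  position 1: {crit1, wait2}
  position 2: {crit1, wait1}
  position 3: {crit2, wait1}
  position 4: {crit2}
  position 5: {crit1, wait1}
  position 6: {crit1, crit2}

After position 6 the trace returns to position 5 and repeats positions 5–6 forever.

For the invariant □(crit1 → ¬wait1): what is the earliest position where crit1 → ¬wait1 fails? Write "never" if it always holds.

Check crit1 → ¬wait1 at each position in order: 0 ✓, 1 ✓.
At position 2 the labels are {crit1, wait1}, so crit1 → ¬wait1 is false there. This is the first violation.

2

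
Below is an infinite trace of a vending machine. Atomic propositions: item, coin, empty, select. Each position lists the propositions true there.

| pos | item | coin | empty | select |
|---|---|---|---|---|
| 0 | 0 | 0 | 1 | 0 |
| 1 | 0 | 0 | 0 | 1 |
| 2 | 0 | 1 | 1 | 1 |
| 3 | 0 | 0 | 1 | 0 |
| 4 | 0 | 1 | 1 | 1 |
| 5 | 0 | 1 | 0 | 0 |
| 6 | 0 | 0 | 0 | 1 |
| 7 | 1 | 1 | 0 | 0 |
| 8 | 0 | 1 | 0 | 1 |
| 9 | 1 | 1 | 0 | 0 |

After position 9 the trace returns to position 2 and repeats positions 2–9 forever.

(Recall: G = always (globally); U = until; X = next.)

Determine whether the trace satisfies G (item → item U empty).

item → item U empty must hold at every position from 0 onward. It fails at position 7, so G (item → item U empty) is false.
Positions where item holds: 7, 9.
Check item U empty at each: 7→fails, 9→ok.

Does not hold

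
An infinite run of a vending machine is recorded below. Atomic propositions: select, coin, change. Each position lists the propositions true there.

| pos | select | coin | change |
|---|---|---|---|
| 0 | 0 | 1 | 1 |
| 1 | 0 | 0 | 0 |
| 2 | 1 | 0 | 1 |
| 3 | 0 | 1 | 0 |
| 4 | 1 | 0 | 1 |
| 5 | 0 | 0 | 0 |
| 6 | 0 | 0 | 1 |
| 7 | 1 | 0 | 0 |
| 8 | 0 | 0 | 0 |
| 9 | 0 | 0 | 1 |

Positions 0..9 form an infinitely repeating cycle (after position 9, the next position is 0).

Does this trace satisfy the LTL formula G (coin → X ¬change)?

Violated

coin → X ¬change must hold at every position from 0 onward. It fails at position 3, so G (coin → X ¬change) is false.
Positions where coin holds: 0, 3.
Check X ¬change at each: 0→ok, 3→fails.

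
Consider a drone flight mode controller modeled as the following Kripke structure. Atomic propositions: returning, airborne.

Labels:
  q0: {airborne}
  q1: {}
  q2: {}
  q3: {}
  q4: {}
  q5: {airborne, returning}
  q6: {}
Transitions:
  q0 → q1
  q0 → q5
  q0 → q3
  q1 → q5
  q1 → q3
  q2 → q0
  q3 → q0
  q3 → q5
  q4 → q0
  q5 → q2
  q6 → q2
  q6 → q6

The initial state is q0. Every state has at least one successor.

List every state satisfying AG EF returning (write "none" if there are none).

{q0, q1, q2, q3, q4, q5, q6}

States satisfying EF returning: {q0, q1, q2, q3, q4, q5, q6}.
States satisfying AG EF returning: {q0, q1, q2, q3, q4, q5, q6}.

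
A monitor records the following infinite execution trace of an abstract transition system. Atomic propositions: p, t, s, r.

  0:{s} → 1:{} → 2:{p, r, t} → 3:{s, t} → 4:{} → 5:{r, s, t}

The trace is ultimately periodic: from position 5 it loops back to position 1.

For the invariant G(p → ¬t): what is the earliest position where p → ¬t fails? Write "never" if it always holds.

2

Check p → ¬t at each position in order: 0 ✓, 1 ✓.
At position 2 the labels are {p, r, t}, so p → ¬t is false there. This is the first violation.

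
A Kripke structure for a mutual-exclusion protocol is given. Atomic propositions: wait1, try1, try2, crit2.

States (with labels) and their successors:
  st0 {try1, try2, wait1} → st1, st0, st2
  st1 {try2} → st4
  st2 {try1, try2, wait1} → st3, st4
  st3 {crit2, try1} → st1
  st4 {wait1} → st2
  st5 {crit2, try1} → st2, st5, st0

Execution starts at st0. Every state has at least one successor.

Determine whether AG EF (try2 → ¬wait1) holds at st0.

Satisfied

States satisfying EF (try2 → ¬wait1): {st0, st1, st2, st3, st4, st5}.
States satisfying AG EF (try2 → ¬wait1): {st0, st1, st2, st3, st4, st5}.
Every state reachable from st0 satisfies EF (try2 → ¬wait1).
st0 ∈ Sat(AG EF (try2 → ¬wait1)).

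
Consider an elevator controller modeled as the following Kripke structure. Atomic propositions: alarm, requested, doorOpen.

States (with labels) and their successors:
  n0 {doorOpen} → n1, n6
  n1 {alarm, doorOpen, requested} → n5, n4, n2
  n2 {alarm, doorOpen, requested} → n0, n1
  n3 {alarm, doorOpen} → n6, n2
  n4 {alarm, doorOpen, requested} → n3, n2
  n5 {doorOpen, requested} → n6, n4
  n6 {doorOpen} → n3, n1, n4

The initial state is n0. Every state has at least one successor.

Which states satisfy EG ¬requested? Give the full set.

{n0, n3, n6}

States satisfying ¬requested: {n0, n3, n6}.
States satisfying EG ¬requested: {n0, n3, n6}.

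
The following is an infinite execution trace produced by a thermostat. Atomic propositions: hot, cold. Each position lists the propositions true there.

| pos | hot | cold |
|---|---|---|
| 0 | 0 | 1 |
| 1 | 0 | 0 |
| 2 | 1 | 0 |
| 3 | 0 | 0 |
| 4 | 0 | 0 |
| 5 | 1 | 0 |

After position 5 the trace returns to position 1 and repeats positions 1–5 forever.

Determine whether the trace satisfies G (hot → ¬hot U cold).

hot → ¬hot U cold must hold at every position from 0 onward. It fails at position 2, so G (hot → ¬hot U cold) is false.
Positions where hot holds: 2, 5.
Check ¬hot U cold at each: 2→fails, 5→fails.

Does not hold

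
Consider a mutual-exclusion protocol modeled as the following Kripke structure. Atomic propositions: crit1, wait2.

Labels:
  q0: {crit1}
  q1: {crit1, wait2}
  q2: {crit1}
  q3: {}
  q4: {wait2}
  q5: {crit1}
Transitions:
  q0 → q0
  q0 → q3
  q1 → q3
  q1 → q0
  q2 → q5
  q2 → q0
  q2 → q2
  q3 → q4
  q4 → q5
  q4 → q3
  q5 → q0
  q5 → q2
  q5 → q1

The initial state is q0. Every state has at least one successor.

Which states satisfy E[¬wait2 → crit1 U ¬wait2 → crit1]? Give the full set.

States satisfying ¬wait2 → crit1: {q0, q1, q2, q4, q5}.
States satisfying E[¬wait2 → crit1 U ¬wait2 → crit1]: {q0, q1, q2, q4, q5}.

{q0, q1, q2, q4, q5}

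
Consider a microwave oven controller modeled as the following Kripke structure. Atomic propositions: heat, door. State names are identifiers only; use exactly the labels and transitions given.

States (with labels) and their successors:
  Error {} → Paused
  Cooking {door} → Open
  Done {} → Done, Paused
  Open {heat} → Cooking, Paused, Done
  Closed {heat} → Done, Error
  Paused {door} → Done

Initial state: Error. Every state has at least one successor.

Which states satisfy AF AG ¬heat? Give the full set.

States satisfying AG ¬heat: {Error, Done, Paused}.
States satisfying AF AG ¬heat: {Error, Done, Closed, Paused}.

{Error, Done, Closed, Paused}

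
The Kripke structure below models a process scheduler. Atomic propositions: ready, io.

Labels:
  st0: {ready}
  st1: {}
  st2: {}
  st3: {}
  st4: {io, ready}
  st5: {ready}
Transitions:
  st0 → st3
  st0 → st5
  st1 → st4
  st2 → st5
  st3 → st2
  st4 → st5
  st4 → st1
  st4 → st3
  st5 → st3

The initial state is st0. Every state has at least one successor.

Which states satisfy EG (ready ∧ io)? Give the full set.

none

States satisfying ready ∧ io: {st4}.
States satisfying EG (ready ∧ io): ∅.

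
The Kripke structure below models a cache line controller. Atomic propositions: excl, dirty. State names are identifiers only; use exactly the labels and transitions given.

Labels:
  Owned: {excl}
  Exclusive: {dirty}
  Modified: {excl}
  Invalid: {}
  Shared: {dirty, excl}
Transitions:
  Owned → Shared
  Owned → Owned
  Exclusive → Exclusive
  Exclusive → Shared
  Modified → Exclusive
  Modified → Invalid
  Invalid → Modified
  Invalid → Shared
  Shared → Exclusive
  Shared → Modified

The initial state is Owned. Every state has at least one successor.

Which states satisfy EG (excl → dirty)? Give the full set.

{Exclusive, Invalid, Shared}

States satisfying excl → dirty: {Exclusive, Invalid, Shared}.
States satisfying EG (excl → dirty): {Exclusive, Invalid, Shared}.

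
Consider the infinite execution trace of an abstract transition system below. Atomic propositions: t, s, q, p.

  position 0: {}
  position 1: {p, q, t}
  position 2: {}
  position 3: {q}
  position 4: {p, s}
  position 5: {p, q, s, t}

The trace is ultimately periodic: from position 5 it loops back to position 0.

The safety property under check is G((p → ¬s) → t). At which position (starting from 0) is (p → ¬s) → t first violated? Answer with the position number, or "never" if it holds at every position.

At position 0 the labels are {}, so (p → ¬s) → t is false there. This is the first violation.

0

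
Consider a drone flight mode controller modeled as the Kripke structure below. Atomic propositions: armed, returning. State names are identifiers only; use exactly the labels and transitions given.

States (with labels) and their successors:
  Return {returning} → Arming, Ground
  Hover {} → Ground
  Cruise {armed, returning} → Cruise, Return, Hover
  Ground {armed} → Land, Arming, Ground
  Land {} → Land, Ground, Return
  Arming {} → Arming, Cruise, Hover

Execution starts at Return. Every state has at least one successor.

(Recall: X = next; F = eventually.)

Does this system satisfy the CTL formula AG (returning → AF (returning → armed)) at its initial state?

States satisfying returning → AF (returning → armed): {Return, Hover, Cruise, Ground, Land, Arming}.
States satisfying AG (returning → AF (returning → armed)): {Return, Hover, Cruise, Ground, Land, Arming}.
Every state reachable from Return satisfies returning → AF (returning → armed).
Return ∈ Sat(AG (returning → AF (returning → armed))).

Holds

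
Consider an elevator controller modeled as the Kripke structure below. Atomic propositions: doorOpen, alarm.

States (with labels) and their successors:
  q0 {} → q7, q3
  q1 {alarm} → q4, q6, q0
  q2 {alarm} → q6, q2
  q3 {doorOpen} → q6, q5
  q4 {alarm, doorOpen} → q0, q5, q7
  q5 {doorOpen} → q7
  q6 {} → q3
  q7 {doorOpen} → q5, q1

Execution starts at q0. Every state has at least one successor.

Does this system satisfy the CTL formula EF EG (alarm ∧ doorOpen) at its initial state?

No

States satisfying EG (alarm ∧ doorOpen): ∅.
States satisfying EF EG (alarm ∧ doorOpen): ∅.
No suitable path/successor from q0 witnesses the formula.
q0 ∉ Sat(EF EG (alarm ∧ doorOpen)).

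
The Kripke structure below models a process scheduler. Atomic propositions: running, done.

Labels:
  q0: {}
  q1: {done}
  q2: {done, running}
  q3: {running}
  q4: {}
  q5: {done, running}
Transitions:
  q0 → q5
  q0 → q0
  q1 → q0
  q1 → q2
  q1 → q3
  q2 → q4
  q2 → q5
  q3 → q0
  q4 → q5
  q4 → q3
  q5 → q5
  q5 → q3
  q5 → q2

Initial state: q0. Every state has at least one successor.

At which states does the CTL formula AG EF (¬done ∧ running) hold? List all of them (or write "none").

{q0, q1, q2, q3, q4, q5}

States satisfying EF (¬done ∧ running): {q0, q1, q2, q3, q4, q5}.
States satisfying AG EF (¬done ∧ running): {q0, q1, q2, q3, q4, q5}.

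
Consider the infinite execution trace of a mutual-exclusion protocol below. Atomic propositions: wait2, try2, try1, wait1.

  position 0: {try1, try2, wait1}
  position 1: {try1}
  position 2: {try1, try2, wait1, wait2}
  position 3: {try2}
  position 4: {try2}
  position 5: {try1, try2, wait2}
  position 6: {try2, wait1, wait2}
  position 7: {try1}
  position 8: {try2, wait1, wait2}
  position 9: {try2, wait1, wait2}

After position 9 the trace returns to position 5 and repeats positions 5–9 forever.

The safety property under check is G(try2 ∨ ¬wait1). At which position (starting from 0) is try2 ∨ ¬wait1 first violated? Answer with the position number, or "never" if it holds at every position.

never

try2 ∨ ¬wait1 holds at every position 0..9, and those are all the positions the trace ever visits, so the invariant G(try2 ∨ ¬wait1) is never violated.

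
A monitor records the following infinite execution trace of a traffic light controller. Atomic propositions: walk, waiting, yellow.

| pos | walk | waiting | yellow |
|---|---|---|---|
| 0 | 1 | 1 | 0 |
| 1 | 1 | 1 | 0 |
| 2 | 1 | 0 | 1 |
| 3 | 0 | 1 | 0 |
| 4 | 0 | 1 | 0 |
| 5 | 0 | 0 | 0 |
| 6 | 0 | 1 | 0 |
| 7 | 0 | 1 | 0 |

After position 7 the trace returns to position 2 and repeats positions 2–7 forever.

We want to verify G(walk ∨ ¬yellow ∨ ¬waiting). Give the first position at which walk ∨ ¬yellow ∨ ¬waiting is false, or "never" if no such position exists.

never

walk ∨ ¬yellow ∨ ¬waiting holds at every position 0..7, and those are all the positions the trace ever visits, so the invariant G(walk ∨ ¬yellow ∨ ¬waiting) is never violated.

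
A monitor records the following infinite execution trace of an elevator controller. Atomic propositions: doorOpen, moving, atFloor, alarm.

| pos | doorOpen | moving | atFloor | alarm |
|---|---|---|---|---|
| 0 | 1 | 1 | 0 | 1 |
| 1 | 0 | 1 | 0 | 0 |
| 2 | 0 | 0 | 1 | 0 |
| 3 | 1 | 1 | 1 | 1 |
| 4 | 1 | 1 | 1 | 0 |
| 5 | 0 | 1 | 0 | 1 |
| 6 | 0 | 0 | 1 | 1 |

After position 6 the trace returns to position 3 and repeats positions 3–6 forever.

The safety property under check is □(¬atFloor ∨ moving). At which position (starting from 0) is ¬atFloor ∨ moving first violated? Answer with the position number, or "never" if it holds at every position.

Check ¬atFloor ∨ moving at each position in order: 0 ✓, 1 ✓.
At position 2 the labels are {atFloor}, so ¬atFloor ∨ moving is false there. This is the first violation.

2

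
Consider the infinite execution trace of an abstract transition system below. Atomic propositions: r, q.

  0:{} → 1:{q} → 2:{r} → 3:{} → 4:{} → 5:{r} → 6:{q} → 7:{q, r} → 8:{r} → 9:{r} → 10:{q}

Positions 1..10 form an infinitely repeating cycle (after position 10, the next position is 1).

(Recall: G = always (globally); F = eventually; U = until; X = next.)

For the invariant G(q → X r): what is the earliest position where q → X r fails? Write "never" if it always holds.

10

Check q → X r at each position in order: 0 ✓, 1 ✓, 2 ✓, 3 ✓, 4 ✓, 5 ✓, 6 ✓, 7 ✓, 8 ✓, 9 ✓.
At position 10 the labels are {q} and the next position 1 has {q}, so q → X r is false there. This is the first violation.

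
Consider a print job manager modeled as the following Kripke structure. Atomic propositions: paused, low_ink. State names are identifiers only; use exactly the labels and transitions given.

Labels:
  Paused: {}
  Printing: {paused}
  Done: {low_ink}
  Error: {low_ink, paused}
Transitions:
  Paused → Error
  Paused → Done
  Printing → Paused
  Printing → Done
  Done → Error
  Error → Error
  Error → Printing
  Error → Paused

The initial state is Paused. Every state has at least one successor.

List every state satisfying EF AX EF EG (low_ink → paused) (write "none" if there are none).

{Paused, Printing, Done, Error}

States satisfying AX EF EG (low_ink → paused): {Paused, Printing, Done, Error}.
States satisfying EF AX EF EG (low_ink → paused): {Paused, Printing, Done, Error}.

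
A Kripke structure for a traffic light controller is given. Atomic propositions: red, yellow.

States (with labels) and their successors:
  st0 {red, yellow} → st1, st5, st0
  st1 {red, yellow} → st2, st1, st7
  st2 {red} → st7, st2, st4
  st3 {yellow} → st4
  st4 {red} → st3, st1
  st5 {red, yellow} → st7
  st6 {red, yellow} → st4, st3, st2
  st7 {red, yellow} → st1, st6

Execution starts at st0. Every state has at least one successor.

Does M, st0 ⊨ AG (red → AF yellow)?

States satisfying red → AF yellow: {st0, st1, st3, st4, st5, st6, st7}.
States satisfying AG (red → AF yellow): ∅.
st2 is reachable from st0 and violates red → AF yellow, so AG fails at st0.
st0 ∉ Sat(AG (red → AF yellow)).

Violated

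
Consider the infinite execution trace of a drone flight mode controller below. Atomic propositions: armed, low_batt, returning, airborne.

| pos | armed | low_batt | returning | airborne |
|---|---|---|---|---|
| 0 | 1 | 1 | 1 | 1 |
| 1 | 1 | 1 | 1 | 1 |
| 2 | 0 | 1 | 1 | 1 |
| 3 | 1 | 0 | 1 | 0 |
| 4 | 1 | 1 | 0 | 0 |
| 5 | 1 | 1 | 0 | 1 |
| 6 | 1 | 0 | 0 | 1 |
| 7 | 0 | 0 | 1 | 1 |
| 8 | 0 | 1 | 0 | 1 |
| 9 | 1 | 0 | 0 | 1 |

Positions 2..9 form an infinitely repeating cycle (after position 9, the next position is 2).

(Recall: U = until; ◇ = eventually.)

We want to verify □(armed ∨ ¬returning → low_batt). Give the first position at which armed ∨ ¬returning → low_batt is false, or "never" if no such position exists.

Check armed ∨ ¬returning → low_batt at each position in order: 0 ✓, 1 ✓, 2 ✓.
At position 3 the labels are {armed, returning}, so armed ∨ ¬returning → low_batt is false there. This is the first violation.

3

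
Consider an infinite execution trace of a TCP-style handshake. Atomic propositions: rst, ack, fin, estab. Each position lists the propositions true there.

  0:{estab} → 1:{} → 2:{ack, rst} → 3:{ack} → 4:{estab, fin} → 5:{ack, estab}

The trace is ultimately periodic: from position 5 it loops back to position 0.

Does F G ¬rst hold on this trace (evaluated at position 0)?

Does not hold

G ¬rst is false at every position 0..5, so it never becomes true and F G ¬rst fails.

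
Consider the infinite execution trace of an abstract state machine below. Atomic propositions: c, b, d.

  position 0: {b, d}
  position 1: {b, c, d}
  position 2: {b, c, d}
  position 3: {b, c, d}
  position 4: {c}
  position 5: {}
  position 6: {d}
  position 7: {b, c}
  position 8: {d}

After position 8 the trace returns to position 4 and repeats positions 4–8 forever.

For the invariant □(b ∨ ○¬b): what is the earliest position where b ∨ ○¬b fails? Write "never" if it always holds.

6

Check b ∨ ○¬b at each position in order: 0 ✓, 1 ✓, 2 ✓, 3 ✓, 4 ✓, 5 ✓.
At position 6 the labels are {d} and the next position 7 has {b, c}, so b ∨ ○¬b is false there. This is the first violation.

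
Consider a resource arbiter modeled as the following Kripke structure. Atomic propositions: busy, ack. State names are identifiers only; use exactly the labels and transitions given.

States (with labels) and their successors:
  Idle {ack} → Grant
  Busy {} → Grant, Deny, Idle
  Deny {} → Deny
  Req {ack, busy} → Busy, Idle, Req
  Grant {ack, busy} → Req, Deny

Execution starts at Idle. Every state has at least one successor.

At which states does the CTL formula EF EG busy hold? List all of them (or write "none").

States satisfying EG busy: {Req, Grant}.
States satisfying EF EG busy: {Idle, Busy, Req, Grant}.

{Idle, Busy, Req, Grant}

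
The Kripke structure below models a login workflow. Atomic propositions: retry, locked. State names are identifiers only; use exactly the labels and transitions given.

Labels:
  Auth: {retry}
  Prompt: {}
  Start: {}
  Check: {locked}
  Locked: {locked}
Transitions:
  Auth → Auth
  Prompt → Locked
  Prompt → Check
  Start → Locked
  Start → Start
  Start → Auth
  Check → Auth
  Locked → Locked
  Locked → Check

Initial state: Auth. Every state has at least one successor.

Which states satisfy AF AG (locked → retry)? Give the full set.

States satisfying AG (locked → retry): {Auth}.
States satisfying AF AG (locked → retry): {Auth, Check}.

{Auth, Check}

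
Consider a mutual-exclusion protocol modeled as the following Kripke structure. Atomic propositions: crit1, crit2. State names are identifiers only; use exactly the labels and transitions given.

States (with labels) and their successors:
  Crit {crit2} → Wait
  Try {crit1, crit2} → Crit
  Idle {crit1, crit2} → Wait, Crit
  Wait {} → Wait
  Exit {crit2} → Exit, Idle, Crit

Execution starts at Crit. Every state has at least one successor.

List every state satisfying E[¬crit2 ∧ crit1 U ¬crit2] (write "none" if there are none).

{Wait}

States satisfying ¬crit2 ∧ crit1: ∅.
States satisfying ¬crit2: {Wait}.
States satisfying E[¬crit2 ∧ crit1 U ¬crit2]: {Wait}.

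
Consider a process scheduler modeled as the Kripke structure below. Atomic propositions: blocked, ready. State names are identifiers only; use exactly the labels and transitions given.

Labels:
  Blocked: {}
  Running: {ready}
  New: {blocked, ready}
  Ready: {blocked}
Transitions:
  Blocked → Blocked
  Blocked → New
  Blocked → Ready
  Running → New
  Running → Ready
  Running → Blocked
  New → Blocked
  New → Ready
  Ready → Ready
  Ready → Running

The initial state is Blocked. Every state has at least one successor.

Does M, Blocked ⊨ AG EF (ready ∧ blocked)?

States satisfying EF (ready ∧ blocked): {Blocked, Running, New, Ready}.
States satisfying AG EF (ready ∧ blocked): {Blocked, Running, New, Ready}.
Every state reachable from Blocked satisfies EF (ready ∧ blocked).
Blocked ∈ Sat(AG EF (ready ∧ blocked)).

Satisfied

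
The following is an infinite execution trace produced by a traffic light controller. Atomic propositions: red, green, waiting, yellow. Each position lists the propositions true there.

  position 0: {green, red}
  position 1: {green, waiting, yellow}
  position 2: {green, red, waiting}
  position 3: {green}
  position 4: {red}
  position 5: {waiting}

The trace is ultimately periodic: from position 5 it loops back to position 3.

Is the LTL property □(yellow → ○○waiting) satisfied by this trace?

yellow → ○○waiting must hold at every position from 0 onward. It fails at position 1, so □(yellow → ○○waiting) is false.
Positions where yellow holds: 1.
Check ○○waiting at each: 1→fails.

No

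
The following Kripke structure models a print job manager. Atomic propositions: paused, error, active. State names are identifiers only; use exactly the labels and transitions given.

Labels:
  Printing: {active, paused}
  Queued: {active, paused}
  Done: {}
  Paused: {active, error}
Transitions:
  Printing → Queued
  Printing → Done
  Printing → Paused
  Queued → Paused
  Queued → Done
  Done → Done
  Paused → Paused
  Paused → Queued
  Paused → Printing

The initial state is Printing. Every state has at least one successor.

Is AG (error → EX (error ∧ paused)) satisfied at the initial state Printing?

States satisfying error → EX (error ∧ paused): {Printing, Queued, Done}.
States satisfying AG (error → EX (error ∧ paused)): {Done}.
Paused is reachable from Printing and violates error → EX (error ∧ paused), so AG fails at Printing.
Printing ∉ Sat(AG (error → EX (error ∧ paused))).

Violated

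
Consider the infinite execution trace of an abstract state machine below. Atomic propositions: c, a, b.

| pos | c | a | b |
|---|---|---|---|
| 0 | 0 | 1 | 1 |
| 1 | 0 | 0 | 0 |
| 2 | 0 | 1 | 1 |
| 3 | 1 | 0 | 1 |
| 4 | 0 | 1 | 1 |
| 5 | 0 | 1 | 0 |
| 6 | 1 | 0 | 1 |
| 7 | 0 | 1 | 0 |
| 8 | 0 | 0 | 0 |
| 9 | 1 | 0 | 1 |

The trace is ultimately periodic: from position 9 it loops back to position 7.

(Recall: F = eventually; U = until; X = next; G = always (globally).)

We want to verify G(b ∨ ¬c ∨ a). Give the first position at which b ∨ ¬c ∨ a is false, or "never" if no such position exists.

never

b ∨ ¬c ∨ a holds at every position 0..9, and those are all the positions the trace ever visits, so the invariant G(b ∨ ¬c ∨ a) is never violated.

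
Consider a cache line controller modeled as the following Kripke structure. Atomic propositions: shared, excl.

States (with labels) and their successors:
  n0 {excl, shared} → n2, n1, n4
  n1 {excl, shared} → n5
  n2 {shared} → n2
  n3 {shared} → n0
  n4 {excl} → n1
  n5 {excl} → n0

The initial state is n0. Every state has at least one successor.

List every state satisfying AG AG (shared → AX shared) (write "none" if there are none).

States satisfying AG (shared → AX shared): {n2}.
States satisfying AG AG (shared → AX shared): {n2}.

{n2}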